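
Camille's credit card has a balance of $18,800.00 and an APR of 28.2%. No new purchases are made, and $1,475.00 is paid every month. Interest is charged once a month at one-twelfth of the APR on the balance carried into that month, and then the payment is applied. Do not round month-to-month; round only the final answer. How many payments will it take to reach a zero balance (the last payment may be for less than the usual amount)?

Monthly rate r = 28.2%/12 = 2.35% = 0.0235.
Recurrence: B ← B·(1+r) − $1,475.00.
Month 1: interest $441.80; balance after payment $17,766.80.
Month 2: interest $417.52; balance after payment $16,709.32.
Closed form: n = −ln(1 − rB₀/P)/ln(1+r) = −ln(0.70047)/ln(1.0235) ≈ 15.326, so the balance reaches zero during payment 16.

16 payments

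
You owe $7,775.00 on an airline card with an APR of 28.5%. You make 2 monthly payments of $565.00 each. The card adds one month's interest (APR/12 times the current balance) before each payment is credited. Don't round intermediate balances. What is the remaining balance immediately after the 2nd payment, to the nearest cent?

Monthly rate r = 28.5%/12 = 2.375% = 0.02375.
Each month: B ← B·(1+r) − $565.00.
Month 1: interest $184.66; balance after payment $7,394.66.
Month 2: interest $175.62; balance after payment $7,005.28.

$7,005.28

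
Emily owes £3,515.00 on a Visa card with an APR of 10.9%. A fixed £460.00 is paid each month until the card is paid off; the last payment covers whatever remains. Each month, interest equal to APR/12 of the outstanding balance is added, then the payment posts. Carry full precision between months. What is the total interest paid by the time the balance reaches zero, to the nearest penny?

Monthly rate r = 10.9%/12 = 0.908333% = 0.00908333.
Payoff takes n = ⌈−ln(1 − rB₀/P)/ln(1+r)⌉ = ⌈7.955⌉ = 8 payments; the last is £439.55.
Total paid = 7·£460.00 + £439.55 = £3,659.55.
Total interest = total paid − principal = £3,659.55 − £3,515.00 = £144.55.

£144.55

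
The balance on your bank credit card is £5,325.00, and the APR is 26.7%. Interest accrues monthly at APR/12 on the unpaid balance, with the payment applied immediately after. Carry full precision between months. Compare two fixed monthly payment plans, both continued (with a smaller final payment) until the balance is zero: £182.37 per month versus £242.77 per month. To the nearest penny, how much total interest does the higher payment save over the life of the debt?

£1,306.28

Monthly rate r = 26.7%/12 = 2.225% = 0.02225.
At £182.37/mo: n = ⌈−ln(1 − rB₀/P)/ln(1+r)⌉ = 48 payments (last £121.51); total interest = total paid − £5,325.00 = £3,367.90.
At £242.77/mo: 31 payments (last £103.52); total interest £2,061.62.
Interest saved = £3,367.90 − £2,061.62 = £1,306.28.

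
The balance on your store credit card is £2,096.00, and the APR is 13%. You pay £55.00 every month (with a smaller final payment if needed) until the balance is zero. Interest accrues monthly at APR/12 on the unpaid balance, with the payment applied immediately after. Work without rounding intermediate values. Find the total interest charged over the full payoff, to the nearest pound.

Monthly rate r = 13%/12 = 1.08333% = 0.0108333.
Payoff takes n = ⌈−ln(1 − rB₀/P)/ln(1+r)⌉ = ⌈49.417⌉ = 50 payments; the last is £23.01.
Total paid = 49·£55.00 + £23.01 = £2,718.01.
Total interest = total paid − principal = £2,718.01 − £2,096.00 = £622.01.

£622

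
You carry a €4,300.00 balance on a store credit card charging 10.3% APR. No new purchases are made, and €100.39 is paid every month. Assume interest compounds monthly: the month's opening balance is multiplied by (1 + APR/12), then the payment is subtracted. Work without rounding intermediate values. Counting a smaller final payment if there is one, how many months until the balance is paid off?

54 months

Monthly rate r = 10.3%/12 = 0.858333% = 0.00858333.
Recurrence: B ← B·(1+r) − €100.39.
Month 1: interest €36.91; balance after payment €4,236.52.
Month 2: interest €36.36; balance after payment €4,172.49.
Closed form: n = −ln(1 − rB₀/P)/ln(1+r) = −ln(0.63235)/ln(1.00858) ≈ 53.624, so the balance reaches zero during payment 54.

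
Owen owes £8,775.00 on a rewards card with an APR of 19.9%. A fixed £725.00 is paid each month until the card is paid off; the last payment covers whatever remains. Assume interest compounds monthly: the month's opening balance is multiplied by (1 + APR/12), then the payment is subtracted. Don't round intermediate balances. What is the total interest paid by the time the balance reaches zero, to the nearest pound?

£1,102

Monthly rate r = 19.9%/12 = 1.65833% = 0.0165833.
Payoff takes n = ⌈−ln(1 − rB₀/P)/ln(1+r)⌉ = ⌈13.622⌉ = 14 payments; the last is £452.03.
Total paid = 13·£725.00 + £452.03 = £9,877.03.
Total interest = total paid − principal = £9,877.03 − £8,775.00 = £1,102.03.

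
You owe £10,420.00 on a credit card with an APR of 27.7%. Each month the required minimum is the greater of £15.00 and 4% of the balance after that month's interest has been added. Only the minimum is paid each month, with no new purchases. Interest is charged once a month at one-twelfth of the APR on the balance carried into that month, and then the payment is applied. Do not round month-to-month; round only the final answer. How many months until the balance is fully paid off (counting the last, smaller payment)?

223 months

Monthly rate r = 27.7%/12 = 2.30833% = 0.0230833.
While 4% of the post-interest balance exceeds £15.00, each month B ← (B·(1+r))·(1 − 0.04), i.e. B shrinks by the factor (1+r)·0.96 = 0.98216.
This holds for months 1–186. Entering month 187 the balance is £366.24; 4% of the post-interest balance is now below £15.00, so the flat £15.00 minimum applies from here.
From month 187 a fixed £15.00 at rate r clears £366.24 in 37 more payments. Total: 186 + 37 = 223 months.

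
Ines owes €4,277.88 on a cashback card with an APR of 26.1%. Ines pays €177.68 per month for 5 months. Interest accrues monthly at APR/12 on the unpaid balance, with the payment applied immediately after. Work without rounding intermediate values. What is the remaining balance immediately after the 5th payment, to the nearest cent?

Monthly rate r = 26.1%/12 = 2.175% = 0.02175.
Each month: B ← B·(1+r) − €177.68.
Month 1: interest €93.04; balance after payment €4,193.24.
Month 2: interest €91.20; balance after payment €4,106.77.
Month 3: interest €89.32; balance after payment €4,018.41.
Month 4: interest €87.40; balance after payment €3,928.13.
Month 5: interest €85.44; balance after payment €3,835.89.

€3,835.89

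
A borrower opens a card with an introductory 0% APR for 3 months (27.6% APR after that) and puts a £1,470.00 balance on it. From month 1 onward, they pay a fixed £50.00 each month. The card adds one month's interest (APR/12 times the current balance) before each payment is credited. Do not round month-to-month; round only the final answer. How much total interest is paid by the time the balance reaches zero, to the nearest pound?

Promo months 1–3 at r₀ = 0%/12 = 0; months 4+ at r₁ = 27.6%/12 = 0.023.
After month 3 (no interest yet): B = £1,470.00 − 3·£50.00 = £1,320.00.
Then at r₁ with £50.00/mo: n₂ = −ln(1 − r₁·B/P)/ln(1+r₁) ≈ 41.09 → 42 more payments.
Total paid = 44·£50.00 + £4.74 = £2,204.74; interest = £2,204.74 − £1,470.00 = £734.74.

£735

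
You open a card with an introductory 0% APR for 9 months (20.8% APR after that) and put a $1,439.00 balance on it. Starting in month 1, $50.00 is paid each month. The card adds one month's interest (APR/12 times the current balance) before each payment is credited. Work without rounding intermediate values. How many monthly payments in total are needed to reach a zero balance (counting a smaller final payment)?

Promo months 1–9 at r₀ = 0%/12 = 0; months 10+ at r₁ = 20.8%/12 = 0.0173333.
After month 9 (no interest yet): B = $1,439.00 − 9·$50.00 = $989.00.
Then at r₁ with $50.00/mo: n₂ = −ln(1 − r₁·B/P)/ln(1+r₁) ≈ 24.43 → 25 more payments.

34 payments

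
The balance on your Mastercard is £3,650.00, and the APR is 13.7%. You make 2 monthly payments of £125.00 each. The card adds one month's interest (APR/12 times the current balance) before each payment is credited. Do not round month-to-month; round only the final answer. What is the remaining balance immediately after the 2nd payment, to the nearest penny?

Monthly rate r = 13.7%/12 = 1.14167% = 0.0114167.
Each month: B ← B·(1+r) − £125.00.
Month 1: interest £41.67; balance after payment £3,566.67.
Month 2: interest £40.72; balance after payment £3,482.39.

£3,482.39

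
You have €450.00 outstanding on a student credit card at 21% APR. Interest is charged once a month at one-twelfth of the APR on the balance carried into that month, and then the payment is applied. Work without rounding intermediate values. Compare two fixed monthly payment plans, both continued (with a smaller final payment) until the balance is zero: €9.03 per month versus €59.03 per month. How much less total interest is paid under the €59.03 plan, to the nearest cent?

€583.11

Monthly rate r = 21%/12 = 1.75% = 0.0175.
At €9.03/mo: n = ⌈−ln(1 − rB₀/P)/ln(1+r)⌉ = 119 payments (last €4.87); total interest = total paid − €450.00 = €620.41.
At €59.03/mo: 9 payments (last €15.06); total interest €37.30.
Interest saved = €620.41 − €37.30 = €583.11.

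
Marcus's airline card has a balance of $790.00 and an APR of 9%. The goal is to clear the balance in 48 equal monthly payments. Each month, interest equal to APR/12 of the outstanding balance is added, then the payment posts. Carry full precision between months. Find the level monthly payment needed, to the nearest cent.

$19.66

Monthly rate r = 9%/12 = 0.75% = 0.0075.
Level-payment amortization: P = B₀·r / (1 − (1+r)^(−n)) = 790.00·0.0075 / (1 − 1.0075^(−48)).
Denominator 1 − (1+r)^(−48) = 0.301385864.
P = 5.925 / 0.301385864 ≈ 19.66.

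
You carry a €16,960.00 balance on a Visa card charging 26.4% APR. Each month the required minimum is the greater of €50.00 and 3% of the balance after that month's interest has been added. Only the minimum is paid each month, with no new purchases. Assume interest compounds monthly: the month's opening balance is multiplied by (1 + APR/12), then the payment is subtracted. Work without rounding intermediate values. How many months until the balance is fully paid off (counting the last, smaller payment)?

Monthly rate r = 26.4%/12 = 2.2% = 0.022.
While 3% of the post-interest balance exceeds €50.00, each month B ← (B·(1+r))·(1 − 0.03), i.e. B shrinks by the factor (1+r)·0.97 = 0.99134.
This holds for months 1–270. Entering month 271 the balance is €1,620.08; 3% of the post-interest balance is now below €50.00, so the flat €50.00 minimum applies from here.
From month 271 a fixed €50.00 at rate r clears €1,620.08 in 58 more payments. Total: 270 + 58 = 328 months.

328 months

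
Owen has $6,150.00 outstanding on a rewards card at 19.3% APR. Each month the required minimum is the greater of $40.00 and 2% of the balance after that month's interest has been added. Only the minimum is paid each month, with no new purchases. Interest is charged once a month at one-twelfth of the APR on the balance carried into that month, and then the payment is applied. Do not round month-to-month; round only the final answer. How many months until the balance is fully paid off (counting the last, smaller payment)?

Monthly rate r = 19.3%/12 = 1.60833% = 0.0160833.
While 2% of the post-interest balance exceeds $40.00, each month B ← (B·(1+r))·(1 − 0.02), i.e. B shrinks by the factor (1+r)·0.98 = 0.99576.
This holds for months 1–269. Entering month 270 the balance is $1,961.91; 2% of the post-interest balance is now below $40.00, so the flat $40.00 minimum applies from here.
From month 270 a fixed $40.00 at rate r clears $1,961.91 in 98 more payments. Total: 269 + 98 = 367 months.

367 months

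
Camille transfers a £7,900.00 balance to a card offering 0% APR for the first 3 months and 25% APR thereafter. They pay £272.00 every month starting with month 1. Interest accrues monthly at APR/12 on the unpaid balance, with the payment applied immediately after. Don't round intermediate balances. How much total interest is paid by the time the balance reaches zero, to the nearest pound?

Promo months 1–3 at r₀ = 0%/12 = 0; months 4+ at r₁ = 25%/12 = 0.0208333.
After month 3 (no interest yet): B = £7,900.00 − 3·£272.00 = £7,084.00.
Then at r₁ with £272.00/mo: n₂ = −ln(1 − r₁·B/P)/ln(1+r₁) ≈ 37.93 → 38 more payments.
Total paid = 40·£272.00 + £254.14 = £11,134.14; interest = £11,134.14 − £7,900.00 = £3,234.14.

£3,234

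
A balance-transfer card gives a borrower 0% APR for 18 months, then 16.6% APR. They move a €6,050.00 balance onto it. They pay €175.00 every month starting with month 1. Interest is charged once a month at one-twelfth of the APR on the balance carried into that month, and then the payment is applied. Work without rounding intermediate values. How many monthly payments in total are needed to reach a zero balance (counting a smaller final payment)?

37 months

Promo months 1–18 at r₀ = 0%/12 = 0; months 19+ at r₁ = 16.6%/12 = 0.0138333.
After month 18 (no interest yet): B = €6,050.00 − 18·€175.00 = €2,900.00.
Then at r₁ with €175.00/mo: n₂ = −ln(1 − r₁·B/P)/ln(1+r₁) ≈ 18.95 → 19 more payments.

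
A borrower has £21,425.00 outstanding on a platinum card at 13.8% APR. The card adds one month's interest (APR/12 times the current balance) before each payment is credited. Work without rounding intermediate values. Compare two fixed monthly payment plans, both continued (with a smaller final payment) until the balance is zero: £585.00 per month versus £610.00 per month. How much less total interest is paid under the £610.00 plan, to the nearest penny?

£372.07

Monthly rate r = 13.8%/12 = 1.15% = 0.0115.
At £585.00/mo: n = ⌈−ln(1 − rB₀/P)/ln(1+r)⌉ = 48 payments (last £478.33); total interest = total paid − £21,425.00 = £6,548.33.
At £610.00/mo: 46 payments (last £151.26); total interest £6,176.26.
Interest saved = £6,548.33 − £6,176.26 = £372.07.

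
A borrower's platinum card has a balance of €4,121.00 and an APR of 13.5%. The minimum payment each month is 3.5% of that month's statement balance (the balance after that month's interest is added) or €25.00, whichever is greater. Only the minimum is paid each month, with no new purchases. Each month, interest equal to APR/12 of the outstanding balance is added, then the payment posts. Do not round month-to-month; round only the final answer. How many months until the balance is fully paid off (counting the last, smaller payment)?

Monthly rate r = 13.5%/12 = 1.125% = 0.01125.
While 3.5% of the post-interest balance exceeds €25.00, each month B ← (B·(1+r))·(1 − 0.035), i.e. B shrinks by the factor (1+r)·0.965 = 0.97586.
This holds for months 1–73. Entering month 74 the balance is €692.10; 3.5% of the post-interest balance is now below €25.00, so the flat €25.00 minimum applies from here.
From month 74 a fixed €25.00 at rate r clears €692.10 in 34 more payments. Total: 73 + 34 = 107 months.

107 months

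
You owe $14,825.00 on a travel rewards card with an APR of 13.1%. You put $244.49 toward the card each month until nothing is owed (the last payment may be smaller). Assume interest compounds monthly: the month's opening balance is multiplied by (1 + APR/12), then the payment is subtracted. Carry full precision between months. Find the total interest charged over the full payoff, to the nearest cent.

$9,597.19

Monthly rate r = 13.1%/12 = 1.09167% = 0.0109167.
Payoff takes n = ⌈−ln(1 − rB₀/P)/ln(1+r)⌉ = ⌈99.890⌉ = 100 payments; the last is $217.68.
Total paid = 99·$244.49 + $217.68 = $24,422.19.
Total interest = total paid − principal = $24,422.19 − $14,825.00 = $9,597.19.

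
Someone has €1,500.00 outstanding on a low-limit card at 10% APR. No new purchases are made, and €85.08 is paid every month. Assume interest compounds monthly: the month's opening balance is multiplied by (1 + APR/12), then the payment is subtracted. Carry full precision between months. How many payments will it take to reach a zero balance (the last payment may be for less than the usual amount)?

Monthly rate r = 10%/12 = 0.833333% = 0.00833333.
Recurrence: B ← B·(1+r) − €85.08.
Month 1: interest €12.50; balance after payment €1,427.42.
Month 2: interest €11.90; balance after payment €1,354.24.
Closed form: n = −ln(1 − rB₀/P)/ln(1+r) = −ln(0.85308)/ln(1.00833) ≈ 19.148, so the balance reaches zero during payment 20.

20 payments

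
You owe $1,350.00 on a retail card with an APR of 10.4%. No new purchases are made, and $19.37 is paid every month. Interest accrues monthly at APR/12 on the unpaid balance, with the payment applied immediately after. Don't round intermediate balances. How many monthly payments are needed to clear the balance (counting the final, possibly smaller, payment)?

Monthly rate r = 10.4%/12 = 0.866667% = 0.00866667.
Recurrence: B ← B·(1+r) − $19.37.
Month 1: interest $11.70; balance after payment $1,342.33.
Month 2: interest $11.63; balance after payment $1,334.59.
Closed form: n = −ln(1 − rB₀/P)/ln(1+r) = −ln(0.39597)/ln(1.00867) ≈ 107.356, so the balance reaches zero during payment 108.

108 payments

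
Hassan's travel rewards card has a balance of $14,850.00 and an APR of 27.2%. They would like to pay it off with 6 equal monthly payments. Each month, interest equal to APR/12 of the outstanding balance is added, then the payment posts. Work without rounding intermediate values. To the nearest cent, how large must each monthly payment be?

$2,675.02

Monthly rate r = 27.2%/12 = 2.26667% = 0.0226667.
Level-payment amortization: P = B₀·r / (1 − (1+r)^(−n)) = 14850.00·0.0226667 / (1 − 1.02267^(−6)).
Denominator 1 − (1+r)^(−6) = 0.125831009.
P = 336.6 / 0.125831009 ≈ 2675.02.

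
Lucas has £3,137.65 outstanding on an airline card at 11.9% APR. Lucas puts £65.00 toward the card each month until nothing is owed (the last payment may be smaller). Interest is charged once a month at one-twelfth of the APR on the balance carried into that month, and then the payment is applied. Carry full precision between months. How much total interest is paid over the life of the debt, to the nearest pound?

£1,153

Monthly rate r = 11.9%/12 = 0.991667% = 0.00991667.
Payoff takes n = ⌈−ln(1 − rB₀/P)/ln(1+r)⌉ = ⌈66.014⌉ = 67 payments; the last is £0.92.
Total paid = 66·£65.00 + £0.92 = £4,290.92.
Total interest = total paid − principal = £4,290.92 − £3,137.65 = £1,153.27.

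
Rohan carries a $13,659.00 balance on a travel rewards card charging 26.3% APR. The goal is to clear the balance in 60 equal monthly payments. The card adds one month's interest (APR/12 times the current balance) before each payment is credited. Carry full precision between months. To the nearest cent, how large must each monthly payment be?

$411.39

Monthly rate r = 26.3%/12 = 2.19167% = 0.0219167.
Level-payment amortization: P = B₀·r / (1 − (1+r)^(−n)) = 13659.00·0.0219167 / (1 − 1.02192^(−60)).
Denominator 1 − (1+r)^(−60) = 0.727685312.
P = 299.36 / 0.727685312 ≈ 411.39.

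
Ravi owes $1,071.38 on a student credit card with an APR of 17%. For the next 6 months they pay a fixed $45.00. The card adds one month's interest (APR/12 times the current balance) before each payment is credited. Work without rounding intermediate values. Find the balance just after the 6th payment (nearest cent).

$885.99

Monthly rate r = 17%/12 = 1.41667% = 0.0141667.
Each month: B ← B·(1+r) − $45.00.
Month 1: interest $15.18; balance after payment $1,041.56.
Month 2: interest $14.76; balance after payment $1,011.31.
Month 3: interest $14.33; balance after payment $980.64.
Month 4: interest $13.89; balance after payment $949.53.
Month 5: interest $13.45; balance after payment $917.98.
Month 6: interest $13.00; balance after payment $885.99.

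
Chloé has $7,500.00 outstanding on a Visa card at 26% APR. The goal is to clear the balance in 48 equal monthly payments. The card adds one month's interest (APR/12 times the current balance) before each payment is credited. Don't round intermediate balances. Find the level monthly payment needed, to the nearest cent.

$252.88

Monthly rate r = 26%/12 = 2.16667% = 0.0216667.
Level-payment amortization: P = B₀·r / (1 − (1+r)^(−n)) = 7500.00·0.0216667 / (1 − 1.02167^(−48)).
Denominator 1 − (1+r)^(−48) = 0.642597784.
P = 162.5 / 0.642597784 ≈ 252.88.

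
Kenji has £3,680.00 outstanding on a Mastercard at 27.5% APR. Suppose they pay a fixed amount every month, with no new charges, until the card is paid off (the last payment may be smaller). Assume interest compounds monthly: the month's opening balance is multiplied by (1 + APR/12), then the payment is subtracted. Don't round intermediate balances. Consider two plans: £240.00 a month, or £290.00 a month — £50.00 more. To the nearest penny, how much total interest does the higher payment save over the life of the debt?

£187.39

Monthly rate r = 27.5%/12 = 2.29167% = 0.0229167.
At £240.00/mo: n = ⌈−ln(1 − rB₀/P)/ln(1+r)⌉ = 20 payments (last £25.89); total interest = total paid − £3,680.00 = £905.89.
At £290.00/mo: 16 payments (last £48.50); total interest £718.50.
Interest saved = £905.89 − £718.50 = £187.39.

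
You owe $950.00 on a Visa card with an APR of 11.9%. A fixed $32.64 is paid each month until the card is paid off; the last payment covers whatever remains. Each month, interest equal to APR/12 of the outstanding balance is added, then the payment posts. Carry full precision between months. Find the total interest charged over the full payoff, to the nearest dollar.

$177

Monthly rate r = 11.9%/12 = 0.991667% = 0.00991667.
Payoff takes n = ⌈−ln(1 − rB₀/P)/ln(1+r)⌉ = ⌈34.512⌉ = 35 payments; the last is $16.76.
Total paid = 34·$32.64 + $16.76 = $1,126.52.
Total interest = total paid − principal = $1,126.52 − $950.00 = $176.52.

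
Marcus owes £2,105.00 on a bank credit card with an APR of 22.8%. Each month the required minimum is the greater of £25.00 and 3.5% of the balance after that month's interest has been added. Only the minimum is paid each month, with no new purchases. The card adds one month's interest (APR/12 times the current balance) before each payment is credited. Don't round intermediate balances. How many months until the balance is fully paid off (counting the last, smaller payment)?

Monthly rate r = 22.8%/12 = 1.9% = 0.019.
While 3.5% of the post-interest balance exceeds £25.00, each month B ← (B·(1+r))·(1 − 0.035), i.e. B shrinks by the factor (1+r)·0.965 = 0.98333.
This holds for months 1–66. Entering month 67 the balance is £694.31; 3.5% of the post-interest balance is now below £25.00, so the flat £25.00 minimum applies from here.
From month 67 a fixed £25.00 at rate r clears £694.31 in 40 more payments. Total: 66 + 40 = 106 months.

106 months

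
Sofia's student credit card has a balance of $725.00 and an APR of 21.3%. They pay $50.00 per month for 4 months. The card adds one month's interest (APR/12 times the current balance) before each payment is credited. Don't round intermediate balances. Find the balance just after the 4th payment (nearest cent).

Monthly rate r = 21.3%/12 = 1.775% = 0.01775.
Each month: B ← B·(1+r) − $50.00.
Month 1: interest $12.87; balance after payment $687.87.
Month 2: interest $12.21; balance after payment $650.08.
Month 3: interest $11.54; balance after payment $611.62.
Month 4: interest $10.86; balance after payment $572.47.

$572.47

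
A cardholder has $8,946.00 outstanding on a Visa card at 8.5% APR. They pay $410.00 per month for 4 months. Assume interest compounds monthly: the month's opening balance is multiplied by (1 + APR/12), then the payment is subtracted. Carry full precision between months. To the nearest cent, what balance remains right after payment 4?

Monthly rate r = 8.5%/12 = 0.708333% = 0.00708333.
Each month: B ← B·(1+r) − $410.00.
Month 1: interest $63.37; balance after payment $8,599.37.
Month 2: interest $60.91; balance after payment $8,250.28.
Month 3: interest $58.44; balance after payment $7,898.72.
Month 4: interest $55.95; balance after payment $7,544.67.

$7,544.67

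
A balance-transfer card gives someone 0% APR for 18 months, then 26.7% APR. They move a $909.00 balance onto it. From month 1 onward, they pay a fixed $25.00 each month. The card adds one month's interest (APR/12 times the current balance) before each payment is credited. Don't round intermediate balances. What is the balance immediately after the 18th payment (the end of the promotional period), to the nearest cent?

Promo months 1–18 at r₀ = 0%/12 = 0; months 19+ at r₁ = 26.7%/12 = 0.02225.
After month 18 (no interest yet): B = $909.00 − 18·$25.00 = $459.00.

$459.00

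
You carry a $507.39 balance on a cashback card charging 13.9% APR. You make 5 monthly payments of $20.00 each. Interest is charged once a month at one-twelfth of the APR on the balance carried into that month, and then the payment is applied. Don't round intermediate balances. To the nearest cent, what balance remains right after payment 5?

$435.12

Monthly rate r = 13.9%/12 = 1.15833% = 0.0115833.
Each month: B ← B·(1+r) − $20.00.
Month 1: interest $5.88; balance after payment $493.27.
Month 2: interest $5.71; balance after payment $478.98.
Month 3: interest $5.55; balance after payment $464.53.
Month 4: interest $5.38; balance after payment $449.91.
Month 5: interest $5.21; balance after payment $435.12.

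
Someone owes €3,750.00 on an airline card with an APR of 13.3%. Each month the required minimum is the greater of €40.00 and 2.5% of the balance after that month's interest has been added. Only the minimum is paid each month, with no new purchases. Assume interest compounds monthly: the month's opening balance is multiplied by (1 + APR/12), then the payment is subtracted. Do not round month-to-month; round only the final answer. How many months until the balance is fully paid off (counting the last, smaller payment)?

113 months

Monthly rate r = 13.3%/12 = 1.10833% = 0.0110833.
While 2.5% of the post-interest balance exceeds €40.00, each month B ← (B·(1+r))·(1 − 0.025), i.e. B shrinks by the factor (1+r)·0.975 = 0.98581.
This holds for months 1–61. Entering month 62 the balance is €1,567.89; 2.5% of the post-interest balance is now below €40.00, so the flat €40.00 minimum applies from here.
From month 62 a fixed €40.00 at rate r clears €1,567.89 in 52 more payments. Total: 61 + 52 = 113 months.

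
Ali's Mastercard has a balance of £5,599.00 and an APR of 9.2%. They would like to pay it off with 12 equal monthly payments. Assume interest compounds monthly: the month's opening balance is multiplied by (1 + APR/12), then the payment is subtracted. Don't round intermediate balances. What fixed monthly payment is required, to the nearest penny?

Monthly rate r = 9.2%/12 = 0.766667% = 0.00766667.
Level-payment amortization: P = B₀·r / (1 − (1+r)^(−n)) = 5599.00·0.00766667 / (1 − 1.00767^(−12)).
Denominator 1 − (1+r)^(−12) = 0.0875747599.
P = 42.9257 / 0.0875747599 ≈ 490.16.

£490.16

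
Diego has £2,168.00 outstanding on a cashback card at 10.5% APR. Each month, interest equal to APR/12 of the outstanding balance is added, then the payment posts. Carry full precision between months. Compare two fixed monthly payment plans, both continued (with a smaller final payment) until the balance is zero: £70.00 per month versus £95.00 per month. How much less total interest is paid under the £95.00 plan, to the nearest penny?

£110.68

Monthly rate r = 10.5%/12 = 0.875% = 0.00875.
At £70.00/mo: n = ⌈−ln(1 − rB₀/P)/ln(1+r)⌉ = 37 payments (last £19.76); total interest = total paid − £2,168.00 = £371.76.
At £95.00/mo: 26 payments (last £54.08); total interest £261.08.
Interest saved = £371.76 − £261.08 = £110.68.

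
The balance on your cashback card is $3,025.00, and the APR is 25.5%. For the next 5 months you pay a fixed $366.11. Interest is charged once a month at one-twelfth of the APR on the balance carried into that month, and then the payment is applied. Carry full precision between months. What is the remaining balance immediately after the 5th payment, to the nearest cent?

Monthly rate r = 25.5%/12 = 2.125% = 0.02125.
Each month: B ← B·(1+r) − $366.11.
Month 1: interest $64.28; balance after payment $2,723.17.
Month 2: interest $57.87; balance after payment $2,414.93.
Month 3: interest $51.32; balance after payment $2,100.14.
Month 4: interest $44.63; balance after payment $1,778.65.
Month 5: interest $37.80; balance after payment $1,450.34.

$1,450.34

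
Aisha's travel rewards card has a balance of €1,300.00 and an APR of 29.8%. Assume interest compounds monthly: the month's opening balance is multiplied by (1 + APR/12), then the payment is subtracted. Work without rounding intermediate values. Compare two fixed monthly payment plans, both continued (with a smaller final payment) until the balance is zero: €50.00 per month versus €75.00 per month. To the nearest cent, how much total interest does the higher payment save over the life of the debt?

Monthly rate r = 29.8%/12 = 2.48333% = 0.0248333.
At €50.00/mo: n = ⌈−ln(1 − rB₀/P)/ln(1+r)⌉ = 43 payments (last €14.92); total interest = total paid − €1,300.00 = €814.92.
At €75.00/mo: 23 payments (last €71.10); total interest €421.10.
Interest saved = €814.92 − €421.10 = €393.82.

€393.82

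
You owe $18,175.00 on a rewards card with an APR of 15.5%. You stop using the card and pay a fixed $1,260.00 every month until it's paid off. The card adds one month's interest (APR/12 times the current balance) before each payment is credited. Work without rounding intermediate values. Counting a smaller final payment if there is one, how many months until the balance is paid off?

17 payments

Monthly rate r = 15.5%/12 = 1.29167% = 0.0129167.
Recurrence: B ← B·(1+r) − $1,260.00.
Month 1: interest $234.76; balance after payment $17,149.76.
Month 2: interest $221.52; balance after payment $16,111.28.
Closed form: n = −ln(1 − rB₀/P)/ln(1+r) = −ln(0.81368)/ln(1.01292) ≈ 16.066, so the balance reaches zero during payment 17.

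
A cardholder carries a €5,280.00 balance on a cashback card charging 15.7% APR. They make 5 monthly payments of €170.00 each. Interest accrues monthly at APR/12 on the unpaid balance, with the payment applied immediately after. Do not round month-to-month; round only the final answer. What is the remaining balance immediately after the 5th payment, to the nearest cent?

€4,762.02

Monthly rate r = 15.7%/12 = 1.30833% = 0.0130833.
Each month: B ← B·(1+r) − €170.00.
Month 1: interest €69.08; balance after payment €5,179.08.
Month 2: interest €67.76; balance after payment €5,076.84.
Month 3: interest €66.42; balance after payment €4,973.26.
Month 4: interest €65.07; balance after payment €4,868.33.
Month 5: interest €63.69; balance after payment €4,762.02.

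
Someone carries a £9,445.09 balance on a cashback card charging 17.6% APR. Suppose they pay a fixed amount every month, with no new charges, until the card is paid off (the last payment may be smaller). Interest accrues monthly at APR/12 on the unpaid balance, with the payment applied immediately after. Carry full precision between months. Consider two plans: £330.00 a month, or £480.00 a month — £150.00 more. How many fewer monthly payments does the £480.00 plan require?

Monthly rate r = 17.6%/12 = 1.46667% = 0.0146667.
At £330.00/mo: n = ⌈−ln(1 − rB₀/P)/ln(1+r)⌉ = 38 payments (last £128.07); total interest = total paid − £9,445.09 = £2,892.98.
At £480.00/mo: 24 payments (last £186.66); total interest £1,781.57.
Payments saved = 38 − 24 = 14.

14 fewer payments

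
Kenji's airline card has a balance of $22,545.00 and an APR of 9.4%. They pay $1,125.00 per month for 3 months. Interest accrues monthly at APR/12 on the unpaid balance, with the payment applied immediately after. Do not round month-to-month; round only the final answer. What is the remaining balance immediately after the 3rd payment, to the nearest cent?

Monthly rate r = 9.4%/12 = 0.783333% = 0.00783333.
Each month: B ← B·(1+r) − $1,125.00.
Month 1: interest $176.60; balance after payment $21,596.60.
Month 2: interest $169.17; balance after payment $20,640.78.
Month 3: interest $161.69; balance after payment $19,677.46.

$19,677.46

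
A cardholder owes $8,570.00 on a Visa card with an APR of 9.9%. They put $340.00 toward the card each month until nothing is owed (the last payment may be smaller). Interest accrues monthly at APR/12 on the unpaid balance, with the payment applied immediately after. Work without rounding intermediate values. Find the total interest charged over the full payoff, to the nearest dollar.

$1,078

Monthly rate r = 9.9%/12 = 0.825% = 0.00825.
Payoff takes n = ⌈−ln(1 − rB₀/P)/ln(1+r)⌉ = ⌈28.374⌉ = 29 payments; the last is $127.64.
Total paid = 28·$340.00 + $127.64 = $9,647.64.
Total interest = total paid − principal = $9,647.64 − $8,570.00 = $1,077.64.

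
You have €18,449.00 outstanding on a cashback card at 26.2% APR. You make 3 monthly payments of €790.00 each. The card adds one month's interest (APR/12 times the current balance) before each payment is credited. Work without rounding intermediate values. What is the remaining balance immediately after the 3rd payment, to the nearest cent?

Monthly rate r = 26.2%/12 = 2.18333% = 0.0218333.
Each month: B ← B·(1+r) − €790.00.
Month 1: interest €402.80; balance after payment €18,061.80.
Month 2: interest €394.35; balance after payment €17,666.15.
Month 3: interest €385.71; balance after payment €17,261.86.

€17,261.86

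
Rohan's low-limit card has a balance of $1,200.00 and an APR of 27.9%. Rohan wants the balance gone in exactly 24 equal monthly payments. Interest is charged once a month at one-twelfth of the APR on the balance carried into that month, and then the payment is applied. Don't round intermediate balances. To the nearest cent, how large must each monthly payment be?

Monthly rate r = 27.9%/12 = 2.325% = 0.02325.
Level-payment amortization: P = B₀·r / (1 − (1+r)^(−n)) = 1200.00·0.02325 / (1 − 1.02325^(−24)).
Denominator 1 − (1+r)^(−24) = 0.423979526.
P = 27.9 / 0.423979526 ≈ 65.81.

$65.81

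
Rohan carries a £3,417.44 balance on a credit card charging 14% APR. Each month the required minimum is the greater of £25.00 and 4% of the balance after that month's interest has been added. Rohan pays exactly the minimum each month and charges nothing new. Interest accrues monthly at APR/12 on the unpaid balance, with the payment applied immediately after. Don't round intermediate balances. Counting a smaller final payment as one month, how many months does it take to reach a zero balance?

88 months

Monthly rate r = 14%/12 = 1.16667% = 0.0116667.
While 4% of the post-interest balance exceeds £25.00, each month B ← (B·(1+r))·(1 − 0.04), i.e. B shrinks by the factor (1+r)·0.96 = 0.9712.
This holds for months 1–59. Entering month 60 the balance is £609.41; 4% of the post-interest balance is now below £25.00, so the flat £25.00 minimum applies from here.
From month 60 a fixed £25.00 at rate r clears £609.41 in 29 more payments. Total: 59 + 29 = 88 months.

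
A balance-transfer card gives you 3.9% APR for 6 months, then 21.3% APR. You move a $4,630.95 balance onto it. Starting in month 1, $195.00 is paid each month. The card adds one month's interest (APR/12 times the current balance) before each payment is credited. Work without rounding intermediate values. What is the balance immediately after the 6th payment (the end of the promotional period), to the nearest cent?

Promo months 1–6 at r₀ = 3.9%/12 = 0.00325; months 7+ at r₁ = 21.3%/12 = 0.01775.
After month 6: iterate B ← B·(1+r₀) − $195.00 for 6 months → $3,542.44.

$3,542.44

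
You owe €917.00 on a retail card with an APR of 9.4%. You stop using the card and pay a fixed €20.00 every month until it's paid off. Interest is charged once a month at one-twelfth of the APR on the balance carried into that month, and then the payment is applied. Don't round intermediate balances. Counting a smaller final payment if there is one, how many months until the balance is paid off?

58 months

Monthly rate r = 9.4%/12 = 0.783333% = 0.00783333.
Recurrence: B ← B·(1+r) − €20.00.
Month 1: interest €7.18; balance after payment €904.18.
Month 2: interest €7.08; balance after payment €891.27.
Closed form: n = −ln(1 − rB₀/P)/ln(1+r) = −ln(0.64084)/ln(1.00783) ≈ 57.027, so the balance reaches zero during payment 58.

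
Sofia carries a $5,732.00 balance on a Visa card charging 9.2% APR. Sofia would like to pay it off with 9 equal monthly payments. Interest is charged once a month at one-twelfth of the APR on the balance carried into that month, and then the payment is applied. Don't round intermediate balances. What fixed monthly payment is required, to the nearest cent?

Monthly rate r = 9.2%/12 = 0.766667% = 0.00766667.
Level-payment amortization: P = B₀·r / (1 − (1+r)^(−n)) = 5732.00·0.00766667 / (1 − 1.00767^(−9)).
Denominator 1 − (1+r)^(−9) = 0.0664276772.
P = 43.9453 / 0.0664276772 ≈ 661.55.

$661.55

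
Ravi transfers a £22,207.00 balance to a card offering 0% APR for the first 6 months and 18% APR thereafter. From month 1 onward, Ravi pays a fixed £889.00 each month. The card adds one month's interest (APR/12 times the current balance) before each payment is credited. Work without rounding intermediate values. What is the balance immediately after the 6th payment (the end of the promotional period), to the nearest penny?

Promo months 1–6 at r₀ = 0%/12 = 0; months 7+ at r₁ = 18%/12 = 0.015.
After month 6 (no interest yet): B = £22,207.00 − 6·£889.00 = £16,873.00.

£16,873.00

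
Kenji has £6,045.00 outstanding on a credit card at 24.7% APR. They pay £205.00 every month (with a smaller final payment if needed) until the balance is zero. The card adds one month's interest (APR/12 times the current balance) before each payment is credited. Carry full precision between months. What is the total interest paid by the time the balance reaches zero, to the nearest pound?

Monthly rate r = 24.7%/12 = 2.05833% = 0.0205833.
Payoff takes n = ⌈−ln(1 − rB₀/P)/ln(1+r)⌉ = ⌈45.834⌉ = 46 payments; the last is £171.25.
Total paid = 45·£205.00 + £171.25 = £9,396.25.
Total interest = total paid − principal = £9,396.25 − £6,045.00 = £3,351.25.

£3,351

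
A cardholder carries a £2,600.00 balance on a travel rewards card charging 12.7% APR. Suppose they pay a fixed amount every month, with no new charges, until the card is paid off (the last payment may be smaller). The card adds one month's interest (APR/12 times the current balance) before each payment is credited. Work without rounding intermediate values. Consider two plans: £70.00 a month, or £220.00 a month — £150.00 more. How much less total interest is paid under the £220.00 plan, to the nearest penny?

£528.06

Monthly rate r = 12.7%/12 = 1.05833% = 0.0105833.
At £70.00/mo: n = ⌈−ln(1 − rB₀/P)/ln(1+r)⌉ = 48 payments (last £30.55); total interest = total paid − £2,600.00 = £720.55.
At £220.00/mo: 13 payments (last £152.49); total interest £192.49.
Interest saved = £720.55 − £192.49 = £528.06.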